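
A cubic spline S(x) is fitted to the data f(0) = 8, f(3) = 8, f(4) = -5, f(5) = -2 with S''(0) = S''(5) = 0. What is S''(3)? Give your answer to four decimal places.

-13.1613

With m_i denoting the second derivative at x_i, h_i = 3, 1, 1, and Δ_i = (y_(i+1) − y_i)/h_i = 0, -13, 3:
  3·m_0 + 8·m_1 + 1·m_2 = 6(Δ_1 - Δ_0) = -78
  1·m_1 + 4·m_2 + 1·m_3 = 6(Δ_2 - Δ_1) = 96
Natural end conditions: m_0 = m_3 = 0.
Solving: m_0 = 0, m_1 = -408/31, m_2 = 846/31, m_3 = 0.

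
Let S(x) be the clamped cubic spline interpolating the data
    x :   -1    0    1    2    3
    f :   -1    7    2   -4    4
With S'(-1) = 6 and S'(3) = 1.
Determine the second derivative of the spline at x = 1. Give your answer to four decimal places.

With σ_i denoting the second derivative at x_i, h_i = 1, 1, 1, 1, and Δ_i = (y_(i+1) − y_i)/h_i = 8, -5, -6, 8:
  1·σ_0 + 4·σ_1 + 1·σ_2 = 6(Δ_1 - Δ_0) = -78
  1·σ_1 + 4·σ_2 + 1·σ_3 = 6(Δ_2 - Δ_1) = -6
  1·σ_2 + 4·σ_3 + 1·σ_4 = 6(Δ_3 - Δ_2) = 84
Clamped end conditions give two more equations: 2h_0·σ_0 + h_0·σ_1 = 6(Δ_0 - S'(-1)) = 12 and h_3·σ_3 + 2h_3·σ_4 = 6(S'(3) - Δ_3) = -42.
Solving the tridiagonal system: σ_0 = 35/2, σ_1 = -23, σ_2 = -7/2, σ_3 = 31, σ_4 = -73/2.

-3.5000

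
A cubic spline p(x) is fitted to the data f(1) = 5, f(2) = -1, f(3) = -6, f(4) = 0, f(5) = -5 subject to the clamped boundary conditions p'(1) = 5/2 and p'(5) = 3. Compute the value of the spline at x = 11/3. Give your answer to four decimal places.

Let m_i = p''(x_i). Step sizes h_i = 1, 1, 1, 1; slopes of the chords Δ_i = (y_(i+1) - y_i)/h_i = -6, -5, 6, -5.
  1·m_0 + 4·m_1 + 1·m_2 = 6(Δ_1 - Δ_0) = 6
  1·m_1 + 4·m_2 + 1·m_3 = 6(Δ_2 - Δ_1) = 66
  1·m_2 + 4·m_3 + 1·m_4 = 6(Δ_3 - Δ_2) = -66
Clamped end conditions give two more equations: 2h_0·m_0 + h_0·m_1 = 6(Δ_0 - p'(1)) = -51 and h_3·m_3 + 2h_3·m_4 = 6(p'(5) - Δ_3) = 48.
Forward elimination and back-substitution give m_0 = -1487/56, m_1 = 59/28, m_2 = 193/8, m_3 = -913/28, m_4 = 2257/56.
On [3, 4], p(x) = -6 + 95/28·(x - 3) + 193/16·(x - 3)² - 1059/112·(x - 3)³.
With (x - 3) = 2/3: p(11/3) = -33/28.

-1.1786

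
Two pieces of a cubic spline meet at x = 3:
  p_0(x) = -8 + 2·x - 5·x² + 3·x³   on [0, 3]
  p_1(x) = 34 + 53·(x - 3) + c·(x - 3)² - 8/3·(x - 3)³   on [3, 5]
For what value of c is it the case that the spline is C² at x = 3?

22

p_0''(x) = -10 + 18·x, so p_0''(3) = 44. On the right, p_1''(3) = 2c, so c = 22.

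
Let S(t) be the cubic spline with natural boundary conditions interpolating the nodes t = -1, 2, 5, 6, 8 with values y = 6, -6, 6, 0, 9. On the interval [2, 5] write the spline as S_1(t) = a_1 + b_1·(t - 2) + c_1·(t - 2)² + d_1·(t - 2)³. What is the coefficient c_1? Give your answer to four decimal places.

3.4559

With σ_i denoting the second derivative at x_i, h_i = 3, 3, 1, 2, and Δ_i = (y_(i+1) − y_i)/h_i = -4, 4, -6, 9/2:
  3·σ_0 + 12·σ_1 + 3·σ_2 = 6(Δ_1 - Δ_0) = 48
  3·σ_1 + 8·σ_2 + 1·σ_3 = 6(Δ_2 - Δ_1) = -60
  1·σ_2 + 6·σ_3 + 2·σ_4 = 6(Δ_3 - Δ_2) = 63
Natural end conditions: σ_0 = σ_4 = 0.
Hence σ_0 = 0, σ_1 = 235/34, σ_2 = -198/17, σ_3 = 423/34, σ_4 = 0.
On [2, 5], with S_1(t) = a_1 + b_1·(t - 2) + c_1·(t - 2)² + d_1·(t - 2)³: c_1 = σ_1/2 = 235/68, d_1 = (σ_2 - σ_1)/(6h_1) = -631/612, b_1 = Δ_1 - h_1(2σ_1 + σ_2)/6 = 99/34.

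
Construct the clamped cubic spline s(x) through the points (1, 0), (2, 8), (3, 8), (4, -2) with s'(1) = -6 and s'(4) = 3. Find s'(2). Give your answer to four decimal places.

Write σ_i for s''(x_i). With h_i = 1, 1, 1 and divided differences Δ_i = 8, 0, -10, the continuity of s' gives the tridiagonal system
  1·σ_0 + 4·σ_1 + 1·σ_2 = 6(Δ_1 - Δ_0) = -48
  1·σ_1 + 4·σ_2 + 1·σ_3 = 6(Δ_2 - Δ_1) = -60
Clamped end conditions give two more equations: 2h_0·σ_0 + h_0·σ_1 = 6(Δ_0 - s'(1)) = 84 and h_2·σ_2 + 2h_2·σ_3 = 6(s'(4) - Δ_2) = 78.
Solving the tridiagonal system: σ_0 = 258/5, σ_1 = -96/5, σ_2 = -114/5, σ_3 = 252/5.
On [2, 3], s'(x) = b_1 + 2c_1·(x - 2) + 3d_1·(x - 2)² with b_1 = Δ_1 - h_1(2σ_1 + σ_2)/6 = 51/5, c_1 = σ_1/2 = -48/5, d_1 = (σ_2 - σ_1)/(6h_1) = -3/5. So s'(2) = 51/5.

10.2000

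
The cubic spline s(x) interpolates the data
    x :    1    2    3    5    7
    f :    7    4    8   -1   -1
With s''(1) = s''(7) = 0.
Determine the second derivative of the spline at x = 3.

With σ_i denoting the second derivative at x_i, h_i = 1, 1, 2, 2, and Δ_i = (y_(i+1) − y_i)/h_i = -3, 4, -9/2, 0:
  1·σ_0 + 4·σ_1 + 1·σ_2 = 6(Δ_1 - Δ_0) = 42
  1·σ_1 + 6·σ_2 + 2·σ_3 = 6(Δ_2 - Δ_1) = -51
  2·σ_2 + 8·σ_3 + 2·σ_4 = 6(Δ_3 - Δ_2) = 27
Natural end conditions: σ_0 = σ_4 = 0.
Forward elimination and back-substitution give σ_0 = 0, σ_1 = 55/4, σ_2 = -13, σ_3 = 53/8, σ_4 = 0.

-13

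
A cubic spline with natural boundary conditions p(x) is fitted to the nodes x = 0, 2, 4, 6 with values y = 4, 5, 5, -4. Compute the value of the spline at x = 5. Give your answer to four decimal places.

Write M_i for p''(x_i). With h_i = 2, 2, 2 and divided differences Δ_i = 1/2, 0, -9/2, the continuity of p' gives the tridiagonal system
  2·M_0 + 8·M_1 + 2·M_2 = 6(Δ_1 - Δ_0) = -3
  2·M_1 + 8·M_2 + 2·M_3 = 6(Δ_2 - Δ_1) = -27
Natural end conditions: M_0 = M_3 = 0.
Solving the tridiagonal system: M_0 = 0, M_1 = 1/2, M_2 = -7/2, M_3 = 0.
On [4, 6], p(x) = 5 - 13/6·(x - 4) - 7/4·(x - 4)² + 7/24·(x - 4)³.
With (x - 4) = 1: p(5) = 11/8.

1.3750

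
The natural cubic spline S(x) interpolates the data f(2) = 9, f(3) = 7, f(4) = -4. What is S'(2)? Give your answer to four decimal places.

0.2500

Put M_i = S'' at the i-th knot. Here h = (1, 1) and Δ = (-2, -11), so the interior equations h_(i-1)·M_(i-1) + 2(h_(i-1)+h_i)·M_i + h_i·M_(i+1) = 6(Δ_i − Δ_(i-1)) read
  1·M_0 + 4·M_1 + 1·M_2 = 6(Δ_1 - Δ_0) = -54
Natural end conditions: M_0 = M_2 = 0.
Solving the tridiagonal system: M_0 = 0, M_1 = -27/2, M_2 = 0.
On [2, 3], S'(x) = b_0 + 2c_0·(x - 2) + 3d_0·(x - 2)² with b_0 = Δ_0 - h_0(2M_0 + M_1)/6 = 1/4, c_0 = M_0/2 = 0, d_0 = (M_1 - M_0)/(6h_0) = -9/4. So S'(2) = 1/4.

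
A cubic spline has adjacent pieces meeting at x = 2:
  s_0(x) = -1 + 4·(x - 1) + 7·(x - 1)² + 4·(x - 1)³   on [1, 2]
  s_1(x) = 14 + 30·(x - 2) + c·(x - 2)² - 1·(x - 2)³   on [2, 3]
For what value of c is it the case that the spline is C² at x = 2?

s_0''(x) = 14 + 24·(x - 1), so s_0''(2) = 38. On the right, s_1''(2) = 2c, so c = 19.

19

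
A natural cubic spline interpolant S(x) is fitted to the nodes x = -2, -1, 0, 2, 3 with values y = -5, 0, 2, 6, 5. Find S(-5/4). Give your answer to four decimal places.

-0.9757

With M_i denoting the second derivative at x_i, h_i = 1, 1, 2, 1, and Δ_i = (y_(i+1) − y_i)/h_i = 5, 2, 2, -1:
  1·M_0 + 4·M_1 + 1·M_2 = 6(Δ_1 - Δ_0) = -18
  1·M_1 + 6·M_2 + 2·M_3 = 6(Δ_2 - Δ_1) = 0
  2·M_2 + 6·M_3 + 1·M_4 = 6(Δ_3 - Δ_2) = -18
Natural end conditions: M_0 = M_4 = 0.
Solving: M_0 = 0, M_1 = -306/61, M_2 = 126/61, M_3 = -225/61, M_4 = 0.
On [-2, -1], S(x) = -5 + 356/61·(x + 2) + 0·(x + 2)² - 51/61·(x + 2)³.
With (x + 2) = 3/4: S(-5/4) = -3809/3904.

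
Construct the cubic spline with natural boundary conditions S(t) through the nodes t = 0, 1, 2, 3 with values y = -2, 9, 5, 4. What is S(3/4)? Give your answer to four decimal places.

7.6281

With σ_i denoting the second derivative at x_i, h_i = 1, 1, 1, and Δ_i = (y_(i+1) − y_i)/h_i = 11, -4, -1:
  1·σ_0 + 4·σ_1 + 1·σ_2 = 6(Δ_1 - Δ_0) = -90
  1·σ_1 + 4·σ_2 + 1·σ_3 = 6(Δ_2 - Δ_1) = 18
Natural end conditions: σ_0 = σ_3 = 0.
Hence σ_0 = 0, σ_1 = -126/5, σ_2 = 54/5, σ_3 = 0.
On [0, 1], S(t) = -2 + 76/5·t + 0·t² - 21/5·t³.
With t = 3/4: S(3/4) = 2441/320.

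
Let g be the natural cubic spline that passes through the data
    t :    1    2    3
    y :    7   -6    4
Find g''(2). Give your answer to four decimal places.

Write m_i for g''(x_i). With h_i = 1, 1 and divided differences Δ_i = -13, 10, the continuity of g' gives the tridiagonal system
  1·m_0 + 4·m_1 + 1·m_2 = 6(Δ_1 - Δ_0) = 138
Natural end conditions: m_0 = m_2 = 0.
Solving the tridiagonal system: m_0 = 0, m_1 = 69/2, m_2 = 0.

34.5000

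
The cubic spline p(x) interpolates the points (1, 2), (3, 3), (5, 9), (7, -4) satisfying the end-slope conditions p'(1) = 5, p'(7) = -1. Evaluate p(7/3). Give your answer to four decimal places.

2.8593

Write M_i for p''(x_i). With h_i = 2, 2, 2 and divided differences Δ_i = 1/2, 3, -13/2, the continuity of p' gives the tridiagonal system
  2·M_0 + 8·M_1 + 2·M_2 = 6(Δ_1 - Δ_0) = 15
  2·M_1 + 8·M_2 + 2·M_3 = 6(Δ_2 - Δ_1) = -57
Clamped end conditions give two more equations: 2h_0·M_0 + h_0·M_1 = 6(Δ_0 - p'(1)) = -27 and h_2·M_2 + 2h_2·M_3 = 6(p'(7) - Δ_2) = 33.
Solving: M_0 = -53/5, M_1 = 77/10, M_2 = -127/10, M_3 = 73/5.
On [1, 3], p(x) = 2 + 5·(x - 1) - 53/10·(x - 1)² + 61/40·(x - 1)³.
With (x - 1) = 4/3: p(7/3) = 386/135.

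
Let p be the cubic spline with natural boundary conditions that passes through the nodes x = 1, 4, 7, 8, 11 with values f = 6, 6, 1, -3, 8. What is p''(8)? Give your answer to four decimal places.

6.0526

Write M_i for p''(x_i). With h_i = 3, 3, 1, 3 and divided differences Δ_i = 0, -5/3, -4, 11/3, the continuity of p' gives the tridiagonal system
  3·M_0 + 12·M_1 + 3·M_2 = 6(Δ_1 - Δ_0) = -10
  3·M_1 + 8·M_2 + 1·M_3 = 6(Δ_2 - Δ_1) = -14
  1·M_2 + 8·M_3 + 3·M_4 = 6(Δ_3 - Δ_2) = 46
Natural end conditions: M_0 = M_4 = 0.
Solving: M_0 = 0, M_1 = -13/57, M_2 = -46/19, M_3 = 115/19, M_4 = 0.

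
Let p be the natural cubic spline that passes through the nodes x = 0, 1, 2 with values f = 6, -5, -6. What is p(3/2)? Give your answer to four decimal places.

-6.4375

With M_i denoting the second derivative at x_i, h_i = 1, 1, and Δ_i = (y_(i+1) − y_i)/h_i = -11, -1:
  1·M_0 + 4·M_1 + 1·M_2 = 6(Δ_1 - Δ_0) = 60
Natural end conditions: M_0 = M_2 = 0.
Solving: M_0 = 0, M_1 = 15, M_2 = 0.
On [1, 2], p(x) = -5 - 6·(x - 1) + 15/2·(x - 1)² - 5/2·(x - 1)³.
With (x - 1) = 1/2: p(3/2) = -103/16.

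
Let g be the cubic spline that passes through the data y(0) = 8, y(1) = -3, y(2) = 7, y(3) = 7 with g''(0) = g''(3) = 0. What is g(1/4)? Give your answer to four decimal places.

Put σ_i = g'' at the i-th knot. Here h = (1, 1, 1) and Δ = (-11, 10, 0), so the interior equations h_(i-1)·σ_(i-1) + 2(h_(i-1)+h_i)·σ_i + h_i·σ_(i+1) = 6(Δ_i − Δ_(i-1)) read
  1·σ_0 + 4·σ_1 + 1·σ_2 = 6(Δ_1 - Δ_0) = 126
  1·σ_1 + 4·σ_2 + 1·σ_3 = 6(Δ_2 - Δ_1) = -60
Natural end conditions: σ_0 = σ_3 = 0.
Solving the tridiagonal system: σ_0 = 0, σ_1 = 188/5, σ_2 = -122/5, σ_3 = 0.
On [0, 1], g(x) = 8 - 259/15·x + 0·x² + 94/15·x³.
With x = 1/4: g(1/4) = 121/32.

3.7813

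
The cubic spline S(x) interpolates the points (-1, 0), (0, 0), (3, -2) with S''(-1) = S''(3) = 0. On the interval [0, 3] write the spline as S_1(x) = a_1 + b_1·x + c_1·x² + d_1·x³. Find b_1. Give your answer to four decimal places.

-0.1667

Put σ_i = S'' at the i-th knot. Here h = (1, 3) and Δ = (0, -2/3), so the interior equations h_(i-1)·σ_(i-1) + 2(h_(i-1)+h_i)·σ_i + h_i·σ_(i+1) = 6(Δ_i − Δ_(i-1)) read
  1·σ_0 + 8·σ_1 + 3·σ_2 = 6(Δ_1 - Δ_0) = -4
Natural end conditions: σ_0 = σ_2 = 0.
Forward elimination and back-substitution give σ_0 = 0, σ_1 = -1/2, σ_2 = 0.
On [0, 3], with S_1(x) = a_1 + b_1·x + c_1·x² + d_1·x³: c_1 = σ_1/2 = -1/4, d_1 = (σ_2 - σ_1)/(6h_1) = 1/36, b_1 = Δ_1 - h_1(2σ_1 + σ_2)/6 = -1/6.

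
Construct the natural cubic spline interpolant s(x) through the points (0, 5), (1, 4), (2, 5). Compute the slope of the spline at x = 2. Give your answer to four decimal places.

1.5000

Let M_i = s''(x_i). Step sizes h_i = 1, 1; slopes of the chords Δ_i = (y_(i+1) - y_i)/h_i = -1, 1.
  1·M_0 + 4·M_1 + 1·M_2 = 6(Δ_1 - Δ_0) = 12
Natural end conditions: M_0 = M_2 = 0.
Solving: M_0 = 0, M_1 = 3, M_2 = 0.
On [1, 2], s'(x) = b_1 + 2c_1·(x - 1) + 3d_1·(x - 1)² with b_1 = Δ_1 - h_1(2M_1 + M_2)/6 = 0, c_1 = M_1/2 = 3/2, d_1 = (M_2 - M_1)/(6h_1) = -1/2. So s'(2) = 3/2.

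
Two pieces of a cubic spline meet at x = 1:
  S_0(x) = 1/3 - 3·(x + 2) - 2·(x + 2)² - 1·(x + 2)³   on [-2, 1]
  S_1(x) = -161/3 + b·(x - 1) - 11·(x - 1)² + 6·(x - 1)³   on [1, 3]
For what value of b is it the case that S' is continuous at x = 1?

-42

S_0'(x) = -3 - 4·(x + 2) - 3·(x + 2)², so S_0'(1) = -42. On the right, S_1'(1) = b, so b = -42.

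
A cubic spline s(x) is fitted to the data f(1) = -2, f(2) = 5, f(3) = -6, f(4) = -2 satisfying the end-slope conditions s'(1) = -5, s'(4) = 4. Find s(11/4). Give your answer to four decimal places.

Write M_i for s''(x_i). With h_i = 1, 1, 1 and divided differences Δ_i = 7, -11, 4, the continuity of s' gives the tridiagonal system
  1·M_0 + 4·M_1 + 1·M_2 = 6(Δ_1 - Δ_0) = -108
  1·M_1 + 4·M_2 + 1·M_3 = 6(Δ_2 - Δ_1) = 90
Clamped end conditions give two more equations: 2h_0·M_0 + h_0·M_1 = 6(Δ_0 - s'(1)) = 72 and h_2·M_2 + 2h_2·M_3 = 6(s'(4) - Δ_2) = 0.
Hence M_0 = 312/5, M_1 = -264/5, M_2 = 204/5, M_3 = -102/5.
On [2, 3], s(x) = 5 - 1/5·(x - 2) - 132/5·(x - 2)² + 78/5·(x - 2)³.
With (x - 2) = 3/4: s(11/4) = -547/160.

-3.4188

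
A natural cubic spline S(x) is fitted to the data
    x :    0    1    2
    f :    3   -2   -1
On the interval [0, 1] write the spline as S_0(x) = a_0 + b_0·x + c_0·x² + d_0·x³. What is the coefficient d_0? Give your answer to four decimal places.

1.5000

Put m_i = S'' at the i-th knot. Here h = (1, 1) and Δ = (-5, 1), so the interior equations h_(i-1)·m_(i-1) + 2(h_(i-1)+h_i)·m_i + h_i·m_(i+1) = 6(Δ_i − Δ_(i-1)) read
  1·m_0 + 4·m_1 + 1·m_2 = 6(Δ_1 - Δ_0) = 36
Natural end conditions: m_0 = m_2 = 0.
Solving: m_0 = 0, m_1 = 9, m_2 = 0.
On [0, 1], with S_0(x) = a_0 + b_0·x + c_0·x² + d_0·x³: c_0 = m_0/2 = 0, d_0 = (m_1 - m_0)/(6h_0) = 3/2, b_0 = Δ_0 - h_0(2m_0 + m_1)/6 = -13/2.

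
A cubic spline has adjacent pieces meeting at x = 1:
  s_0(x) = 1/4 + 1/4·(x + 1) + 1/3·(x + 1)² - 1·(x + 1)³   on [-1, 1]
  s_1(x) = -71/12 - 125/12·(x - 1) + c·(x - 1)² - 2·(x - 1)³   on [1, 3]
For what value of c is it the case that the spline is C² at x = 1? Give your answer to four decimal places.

s_0''(x) = 2/3 - 6·(x + 1), so s_0''(1) = -34/3. On the right, s_1''(1) = 2c, so c = -17/3.

-5.6667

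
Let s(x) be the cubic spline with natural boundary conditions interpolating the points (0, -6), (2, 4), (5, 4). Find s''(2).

-3

Let m_i = s''(x_i). Step sizes h_i = 2, 3; slopes of the chords Δ_i = (y_(i+1) - y_i)/h_i = 5, 0.
  2·m_0 + 10·m_1 + 3·m_2 = 6(Δ_1 - Δ_0) = -30
Natural end conditions: m_0 = m_2 = 0.
Forward elimination and back-substitution give m_0 = 0, m_1 = -3, m_2 = 0.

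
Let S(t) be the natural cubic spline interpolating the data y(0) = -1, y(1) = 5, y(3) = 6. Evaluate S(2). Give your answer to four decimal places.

6.8750

Put m_i = S'' at the i-th knot. Here h = (1, 2) and Δ = (6, 1/2), so the interior equations h_(i-1)·m_(i-1) + 2(h_(i-1)+h_i)·m_i + h_i·m_(i+1) = 6(Δ_i − Δ_(i-1)) read
  1·m_0 + 6·m_1 + 2·m_2 = 6(Δ_1 - Δ_0) = -33
Natural end conditions: m_0 = m_2 = 0.
Solving: m_0 = 0, m_1 = -11/2, m_2 = 0.
On [1, 3], S(t) = 5 + 25/6·(t - 1) - 11/4·(t - 1)² + 11/24·(t - 1)³.
With (t - 1) = 1: S(2) = 55/8.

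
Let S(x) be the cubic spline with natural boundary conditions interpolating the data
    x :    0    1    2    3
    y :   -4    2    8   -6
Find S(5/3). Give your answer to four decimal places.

Put m_i = S'' at the i-th knot. Here h = (1, 1, 1) and Δ = (6, 6, -14), so the interior equations h_(i-1)·m_(i-1) + 2(h_(i-1)+h_i)·m_i + h_i·m_(i+1) = 6(Δ_i − Δ_(i-1)) read
  1·m_0 + 4·m_1 + 1·m_2 = 6(Δ_1 - Δ_0) = 0
  1·m_1 + 4·m_2 + 1·m_3 = 6(Δ_2 - Δ_1) = -120
Natural end conditions: m_0 = m_3 = 0.
Solving the tridiagonal system: m_0 = 0, m_1 = 8, m_2 = -32, m_3 = 0.
On [1, 2], S(x) = 2 + 26/3·(x - 1) + 4·(x - 1)² - 20/3·(x - 1)³.
With (x - 1) = 2/3: S(5/3) = 614/81.

7.5802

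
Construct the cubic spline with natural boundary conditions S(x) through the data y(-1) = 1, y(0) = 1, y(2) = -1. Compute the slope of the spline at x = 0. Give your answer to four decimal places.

-0.3333

Write M_i for S''(x_i). With h_i = 1, 2 and divided differences Δ_i = 0, -1, the continuity of S' gives the tridiagonal system
  1·M_0 + 6·M_1 + 2·M_2 = 6(Δ_1 - Δ_0) = -6
Natural end conditions: M_0 = M_2 = 0.
Forward elimination and back-substitution give M_0 = 0, M_1 = -1, M_2 = 0.
On [0, 2], S'(x) = b_1 + 2c_1·x + 3d_1·x² with b_1 = Δ_1 - h_1(2M_1 + M_2)/6 = -1/3, c_1 = M_1/2 = -1/2, d_1 = (M_2 - M_1)/(6h_1) = 1/12. So S'(0) = -1/3.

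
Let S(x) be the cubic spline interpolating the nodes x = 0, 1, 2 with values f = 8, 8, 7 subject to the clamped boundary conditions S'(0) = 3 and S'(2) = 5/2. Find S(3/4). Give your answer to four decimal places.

8.4395

Put M_i = S'' at the i-th knot. Here h = (1, 1) and Δ = (0, -1), so the interior equations h_(i-1)·M_(i-1) + 2(h_(i-1)+h_i)·M_i + h_i·M_(i+1) = 6(Δ_i − Δ_(i-1)) read
  1·M_0 + 4·M_1 + 1·M_2 = 6(Δ_1 - Δ_0) = -6
Clamped end conditions give two more equations: 2h_0·M_0 + h_0·M_1 = 6(Δ_0 - S'(0)) = -18 and h_1·M_1 + 2h_1·M_2 = 6(S'(2) - Δ_1) = 21.
Forward elimination and back-substitution give M_0 = -31/4, M_1 = -5/2, M_2 = 47/4.
On [0, 1], S(x) = 8 + 3·x - 31/8·x² + 7/8·x³.
With x = 3/4: S(3/4) = 4321/512.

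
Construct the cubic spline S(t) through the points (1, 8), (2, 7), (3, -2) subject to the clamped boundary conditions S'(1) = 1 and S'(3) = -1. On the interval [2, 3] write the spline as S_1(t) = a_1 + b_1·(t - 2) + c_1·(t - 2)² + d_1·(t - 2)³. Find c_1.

-11

Put m_i = S'' at the i-th knot. Here h = (1, 1) and Δ = (-1, -9), so the interior equations h_(i-1)·m_(i-1) + 2(h_(i-1)+h_i)·m_i + h_i·m_(i+1) = 6(Δ_i − Δ_(i-1)) read
  1·m_0 + 4·m_1 + 1·m_2 = 6(Δ_1 - Δ_0) = -48
Clamped end conditions give two more equations: 2h_0·m_0 + h_0·m_1 = 6(Δ_0 - S'(1)) = -12 and h_1·m_1 + 2h_1·m_2 = 6(S'(3) - Δ_1) = 48.
Forward elimination and back-substitution give m_0 = 5, m_1 = -22, m_2 = 35.
On [2, 3], with S_1(t) = a_1 + b_1·(t - 2) + c_1·(t - 2)² + d_1·(t - 2)³: c_1 = m_1/2 = -11, d_1 = (m_2 - m_1)/(6h_1) = 19/2, b_1 = Δ_1 - h_1(2m_1 + m_2)/6 = -15/2.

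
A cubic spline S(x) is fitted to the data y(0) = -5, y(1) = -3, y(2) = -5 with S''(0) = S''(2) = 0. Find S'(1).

Put m_i = S'' at the i-th knot. Here h = (1, 1) and Δ = (2, -2), so the interior equations h_(i-1)·m_(i-1) + 2(h_(i-1)+h_i)·m_i + h_i·m_(i+1) = 6(Δ_i − Δ_(i-1)) read
  1·m_0 + 4·m_1 + 1·m_2 = 6(Δ_1 - Δ_0) = -24
Natural end conditions: m_0 = m_2 = 0.
Solving: m_0 = 0, m_1 = -6, m_2 = 0.
On [1, 2], S'(x) = b_1 + 2c_1·(x - 1) + 3d_1·(x - 1)² with b_1 = Δ_1 - h_1(2m_1 + m_2)/6 = 0, c_1 = m_1/2 = -3, d_1 = (m_2 - m_1)/(6h_1) = 1. So S'(1) = 0.

0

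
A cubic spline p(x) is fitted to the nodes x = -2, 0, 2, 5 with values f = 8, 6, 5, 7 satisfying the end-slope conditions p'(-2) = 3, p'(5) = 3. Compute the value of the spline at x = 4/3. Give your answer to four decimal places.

5.0130

Put m_i = p'' at the i-th knot. Here h = (2, 2, 3) and Δ = (-1, -1/2, 2/3), so the interior equations h_(i-1)·m_(i-1) + 2(h_(i-1)+h_i)·m_i + h_i·m_(i+1) = 6(Δ_i − Δ_(i-1)) read
  2·m_0 + 8·m_1 + 2·m_2 = 6(Δ_1 - Δ_0) = 3
  2·m_1 + 10·m_2 + 3·m_3 = 6(Δ_2 - Δ_1) = 7
Clamped end conditions give two more equations: 2h_0·m_0 + h_0·m_1 = 6(Δ_0 - p'(-2)) = -24 and h_2·m_2 + 2h_2·m_3 = 6(p'(5) - Δ_2) = 14.
Solving: m_0 = -529/74, m_1 = 85/37, m_2 = -20/37, m_3 = 289/111.
On [0, 2], p(x) = 6 - 137/74·x + 85/74·x² - 35/148·x³.
With x = 4/3: p(4/3) = 5008/999.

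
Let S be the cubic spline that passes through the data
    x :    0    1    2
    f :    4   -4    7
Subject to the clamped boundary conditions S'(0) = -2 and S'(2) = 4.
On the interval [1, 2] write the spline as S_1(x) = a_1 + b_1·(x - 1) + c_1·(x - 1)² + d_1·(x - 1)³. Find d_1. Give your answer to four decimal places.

Let m_i = S''(x_i). Step sizes h_i = 1, 1; slopes of the chords Δ_i = (y_(i+1) - y_i)/h_i = -8, 11.
  1·m_0 + 4·m_1 + 1·m_2 = 6(Δ_1 - Δ_0) = 114
Clamped end conditions give two more equations: 2h_0·m_0 + h_0·m_1 = 6(Δ_0 - S'(0)) = -36 and h_1·m_1 + 2h_1·m_2 = 6(S'(2) - Δ_1) = -42.
Hence m_0 = -87/2, m_1 = 51, m_2 = -93/2.
On [1, 2], with S_1(x) = a_1 + b_1·(x - 1) + c_1·(x - 1)² + d_1·(x - 1)³: c_1 = m_1/2 = 51/2, d_1 = (m_2 - m_1)/(6h_1) = -65/4, b_1 = Δ_1 - h_1(2m_1 + m_2)/6 = 7/4.

-16.2500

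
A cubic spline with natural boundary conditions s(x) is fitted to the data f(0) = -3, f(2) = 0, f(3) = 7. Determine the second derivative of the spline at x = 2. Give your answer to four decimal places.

Let M_i = s''(x_i). Step sizes h_i = 2, 1; slopes of the chords Δ_i = (y_(i+1) - y_i)/h_i = 3/2, 7.
  2·M_0 + 6·M_1 + 1·M_2 = 6(Δ_1 - Δ_0) = 33
Natural end conditions: M_0 = M_2 = 0.
Forward elimination and back-substitution give M_0 = 0, M_1 = 11/2, M_2 = 0.

5.5000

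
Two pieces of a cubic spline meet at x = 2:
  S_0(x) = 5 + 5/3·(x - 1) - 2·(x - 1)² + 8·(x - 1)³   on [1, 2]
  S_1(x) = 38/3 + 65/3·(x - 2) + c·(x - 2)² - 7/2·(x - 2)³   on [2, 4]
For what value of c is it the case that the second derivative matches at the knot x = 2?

S_0''(x) = -4 + 48·(x - 1), so S_0''(2) = 44. On the right, S_1''(2) = 2c, so c = 22.

22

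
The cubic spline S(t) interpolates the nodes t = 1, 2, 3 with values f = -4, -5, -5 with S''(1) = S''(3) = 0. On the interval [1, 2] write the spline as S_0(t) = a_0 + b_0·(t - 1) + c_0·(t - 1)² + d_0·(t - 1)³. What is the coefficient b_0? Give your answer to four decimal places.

-1.2500

Write M_i for S''(x_i). With h_i = 1, 1 and divided differences Δ_i = -1, 0, the continuity of S' gives the tridiagonal system
  1·M_0 + 4·M_1 + 1·M_2 = 6(Δ_1 - Δ_0) = 6
Natural end conditions: M_0 = M_2 = 0.
Hence M_0 = 0, M_1 = 3/2, M_2 = 0.
On [1, 2], with S_0(t) = a_0 + b_0·(t - 1) + c_0·(t - 1)² + d_0·(t - 1)³: c_0 = M_0/2 = 0, d_0 = (M_1 - M_0)/(6h_0) = 1/4, b_0 = Δ_0 - h_0(2M_0 + M_1)/6 = -5/4.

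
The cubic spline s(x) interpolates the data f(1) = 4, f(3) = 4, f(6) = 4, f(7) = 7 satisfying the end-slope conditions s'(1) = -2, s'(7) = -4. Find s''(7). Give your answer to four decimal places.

Let m_i = s''(x_i). Step sizes h_i = 2, 3, 1; slopes of the chords Δ_i = (y_(i+1) - y_i)/h_i = 0, 0, 3.
  2·m_0 + 10·m_1 + 3·m_2 = 6(Δ_1 - Δ_0) = 0
  3·m_1 + 8·m_2 + 1·m_3 = 6(Δ_2 - Δ_1) = 18
Clamped end conditions give two more equations: 2h_0·m_0 + h_0·m_1 = 6(Δ_0 - s'(1)) = 12 and h_2·m_2 + 2h_2·m_3 = 6(s'(7) - Δ_2) = -42.
Forward elimination and back-substitution give m_0 = 57/13, m_1 = -36/13, m_2 = 82/13, m_3 = -314/13.

-24.1538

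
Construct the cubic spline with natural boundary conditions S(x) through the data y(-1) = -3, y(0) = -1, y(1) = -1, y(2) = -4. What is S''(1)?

Write M_i for S''(x_i). With h_i = 1, 1, 1 and divided differences Δ_i = 2, 0, -3, the continuity of S' gives the tridiagonal system
  1·M_0 + 4·M_1 + 1·M_2 = 6(Δ_1 - Δ_0) = -12
  1·M_1 + 4·M_2 + 1·M_3 = 6(Δ_2 - Δ_1) = -18
Natural end conditions: M_0 = M_3 = 0.
Hence M_0 = 0, M_1 = -2, M_2 = -4, M_3 = 0.

-4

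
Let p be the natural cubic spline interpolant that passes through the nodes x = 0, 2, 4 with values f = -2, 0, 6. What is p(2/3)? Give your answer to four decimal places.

-1.6296

Let M_i = p''(x_i). Step sizes h_i = 2, 2; slopes of the chords Δ_i = (y_(i+1) - y_i)/h_i = 1, 3.
  2·M_0 + 8·M_1 + 2·M_2 = 6(Δ_1 - Δ_0) = 12
Natural end conditions: M_0 = M_2 = 0.
Solving the tridiagonal system: M_0 = 0, M_1 = 3/2, M_2 = 0.
On [0, 2], p(x) = -2 + 1/2·x + 0·x² + 1/8·x³.
With x = 2/3: p(2/3) = -44/27.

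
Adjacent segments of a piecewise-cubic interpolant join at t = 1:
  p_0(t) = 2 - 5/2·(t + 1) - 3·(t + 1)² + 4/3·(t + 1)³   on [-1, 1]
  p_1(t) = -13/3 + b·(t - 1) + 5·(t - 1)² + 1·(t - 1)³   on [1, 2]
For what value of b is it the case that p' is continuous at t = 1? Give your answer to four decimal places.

p_0'(t) = -5/2 - 6·(t + 1) + 4·(t + 1)², so p_0'(1) = 3/2. On the right, p_1'(1) = b, so b = 3/2.

1.5000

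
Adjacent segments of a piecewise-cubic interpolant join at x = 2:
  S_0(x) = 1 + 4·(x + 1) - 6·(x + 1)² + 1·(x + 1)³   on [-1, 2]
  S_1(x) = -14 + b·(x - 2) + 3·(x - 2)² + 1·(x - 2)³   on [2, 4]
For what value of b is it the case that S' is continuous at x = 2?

S_0'(x) = 4 - 12·(x + 1) + 3·(x + 1)², so S_0'(2) = -5. On the right, S_1'(2) = b, so b = -5.

-5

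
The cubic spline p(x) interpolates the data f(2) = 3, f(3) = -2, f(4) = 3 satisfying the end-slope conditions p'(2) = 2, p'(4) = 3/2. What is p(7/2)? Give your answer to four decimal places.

Let σ_i = p''(x_i). Step sizes h_i = 1, 1; slopes of the chords Δ_i = (y_(i+1) - y_i)/h_i = -5, 5.
  1·σ_0 + 4·σ_1 + 1·σ_2 = 6(Δ_1 - Δ_0) = 60
Clamped end conditions give two more equations: 2h_0·σ_0 + h_0·σ_1 = 6(Δ_0 - p'(2)) = -42 and h_1·σ_1 + 2h_1·σ_2 = 6(p'(4) - Δ_1) = -21.
Solving: σ_0 = -145/4, σ_1 = 61/2, σ_2 = -103/4.
On [3, 4], p(x) = -2 - 7/8·(x - 3) + 61/4·(x - 3)² - 75/8·(x - 3)³.
With (x - 3) = 1/2: p(7/2) = 13/64.

0.2031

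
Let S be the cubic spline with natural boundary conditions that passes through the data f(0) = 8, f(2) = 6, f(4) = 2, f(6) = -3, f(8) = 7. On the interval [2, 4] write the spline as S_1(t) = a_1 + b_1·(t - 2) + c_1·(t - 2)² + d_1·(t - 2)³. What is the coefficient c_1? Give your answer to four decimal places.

-0.1473

With m_i denoting the second derivative at x_i, h_i = 2, 2, 2, 2, and Δ_i = (y_(i+1) − y_i)/h_i = -1, -2, -5/2, 5:
  2·m_0 + 8·m_1 + 2·m_2 = 6(Δ_1 - Δ_0) = -6
  2·m_1 + 8·m_2 + 2·m_3 = 6(Δ_2 - Δ_1) = -3
  2·m_2 + 8·m_3 + 2·m_4 = 6(Δ_3 - Δ_2) = 45
Natural end conditions: m_0 = m_4 = 0.
Solving: m_0 = 0, m_1 = -33/112, m_2 = -51/28, m_3 = 681/112, m_4 = 0.
On [2, 4], with S_1(t) = a_1 + b_1·(t - 2) + c_1·(t - 2)² + d_1·(t - 2)³: c_1 = m_1/2 = -33/224, d_1 = (m_2 - m_1)/(6h_1) = -57/448, b_1 = Δ_1 - h_1(2m_1 + m_2)/6 = -67/56.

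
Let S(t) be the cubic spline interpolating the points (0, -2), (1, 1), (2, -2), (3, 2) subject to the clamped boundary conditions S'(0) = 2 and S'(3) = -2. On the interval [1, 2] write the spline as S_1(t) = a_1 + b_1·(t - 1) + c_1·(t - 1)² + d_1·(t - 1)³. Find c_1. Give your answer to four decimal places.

-8.7333

With M_i denoting the second derivative at x_i, h_i = 1, 1, 1, and Δ_i = (y_(i+1) − y_i)/h_i = 3, -3, 4:
  1·M_0 + 4·M_1 + 1·M_2 = 6(Δ_1 - Δ_0) = -36
  1·M_1 + 4·M_2 + 1·M_3 = 6(Δ_2 - Δ_1) = 42
Clamped end conditions give two more equations: 2h_0·M_0 + h_0·M_1 = 6(Δ_0 - S'(0)) = 6 and h_2·M_2 + 2h_2·M_3 = 6(S'(3) - Δ_2) = -36.
Hence M_0 = 176/15, M_1 = -262/15, M_2 = 332/15, M_3 = -436/15.
On [1, 2], with S_1(t) = a_1 + b_1·(t - 1) + c_1·(t - 1)² + d_1·(t - 1)³: c_1 = M_1/2 = -131/15, d_1 = (M_2 - M_1)/(6h_1) = 33/5, b_1 = Δ_1 - h_1(2M_1 + M_2)/6 = -13/15.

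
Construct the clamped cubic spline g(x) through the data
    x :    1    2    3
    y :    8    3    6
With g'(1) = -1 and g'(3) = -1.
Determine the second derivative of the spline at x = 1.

-24

Write σ_i for g''(x_i). With h_i = 1, 1 and divided differences Δ_i = -5, 3, the continuity of g' gives the tridiagonal system
  1·σ_0 + 4·σ_1 + 1·σ_2 = 6(Δ_1 - Δ_0) = 48
Clamped end conditions give two more equations: 2h_0·σ_0 + h_0·σ_1 = 6(Δ_0 - g'(1)) = -24 and h_1·σ_1 + 2h_1·σ_2 = 6(g'(3) - Δ_1) = -24.
Hence σ_0 = -24, σ_1 = 24, σ_2 = -24.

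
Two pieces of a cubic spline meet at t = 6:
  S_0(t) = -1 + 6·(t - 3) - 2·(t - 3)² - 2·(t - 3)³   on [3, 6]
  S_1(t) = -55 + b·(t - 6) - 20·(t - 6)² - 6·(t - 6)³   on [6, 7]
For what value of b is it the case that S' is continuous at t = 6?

-60

S_0'(t) = 6 - 4·(t - 3) - 6·(t - 3)², so S_0'(6) = -60. On the right, S_1'(6) = b, so b = -60.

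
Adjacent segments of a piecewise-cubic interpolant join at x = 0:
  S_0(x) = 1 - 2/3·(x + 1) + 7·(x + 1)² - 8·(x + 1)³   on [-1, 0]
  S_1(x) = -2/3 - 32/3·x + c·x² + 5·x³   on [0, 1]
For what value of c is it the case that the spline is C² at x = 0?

-17

S_0''(x) = 14 - 48·(x + 1), so S_0''(0) = -34. On the right, S_1''(0) = 2c, so c = -17.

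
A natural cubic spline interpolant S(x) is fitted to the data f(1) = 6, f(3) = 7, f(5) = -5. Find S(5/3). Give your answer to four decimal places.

With σ_i denoting the second derivative at x_i, h_i = 2, 2, and Δ_i = (y_(i+1) − y_i)/h_i = 1/2, -6:
  2·σ_0 + 8·σ_1 + 2·σ_2 = 6(Δ_1 - Δ_0) = -39
Natural end conditions: σ_0 = σ_2 = 0.
Solving the tridiagonal system: σ_0 = 0, σ_1 = -39/8, σ_2 = 0.
On [1, 3], S(x) = 6 + 17/8·(x - 1) + 0·(x - 1)² - 13/32·(x - 1)³.
With (x - 1) = 2/3: S(5/3) = 197/27.

7.2963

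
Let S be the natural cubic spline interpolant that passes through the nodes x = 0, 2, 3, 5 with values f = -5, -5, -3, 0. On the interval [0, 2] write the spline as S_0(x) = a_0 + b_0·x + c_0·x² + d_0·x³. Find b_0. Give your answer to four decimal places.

-0.7143

Write m_i for S''(x_i). With h_i = 2, 1, 2 and divided differences Δ_i = 0, 2, 3/2, the continuity of S' gives the tridiagonal system
  2·m_0 + 6·m_1 + 1·m_2 = 6(Δ_1 - Δ_0) = 12
  1·m_1 + 6·m_2 + 2·m_3 = 6(Δ_2 - Δ_1) = -3
Natural end conditions: m_0 = m_3 = 0.
Hence m_0 = 0, m_1 = 15/7, m_2 = -6/7, m_3 = 0.
On [0, 2], with S_0(x) = a_0 + b_0·x + c_0·x² + d_0·x³: c_0 = m_0/2 = 0, d_0 = (m_1 - m_0)/(6h_0) = 5/28, b_0 = Δ_0 - h_0(2m_0 + m_1)/6 = -5/7.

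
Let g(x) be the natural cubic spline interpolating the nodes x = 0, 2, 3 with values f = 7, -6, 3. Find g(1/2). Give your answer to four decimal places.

With σ_i denoting the second derivative at x_i, h_i = 2, 1, and Δ_i = (y_(i+1) − y_i)/h_i = -13/2, 9:
  2·σ_0 + 6·σ_1 + 1·σ_2 = 6(Δ_1 - Δ_0) = 93
Natural end conditions: σ_0 = σ_2 = 0.
Hence σ_0 = 0, σ_1 = 31/2, σ_2 = 0.
On [0, 2], g(x) = 7 - 35/3·x + 0·x² + 31/24·x³.
With x = 1/2: g(1/2) = 85/64.

1.3281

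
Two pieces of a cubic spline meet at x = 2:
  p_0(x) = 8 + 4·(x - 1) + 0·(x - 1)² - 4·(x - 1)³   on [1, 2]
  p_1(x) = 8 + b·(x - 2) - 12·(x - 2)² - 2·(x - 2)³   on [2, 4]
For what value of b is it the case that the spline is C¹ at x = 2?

-8

p_0'(x) = 4 + 0·(x - 1) - 12·(x - 1)², so p_0'(2) = -8. On the right, p_1'(2) = b, so b = -8.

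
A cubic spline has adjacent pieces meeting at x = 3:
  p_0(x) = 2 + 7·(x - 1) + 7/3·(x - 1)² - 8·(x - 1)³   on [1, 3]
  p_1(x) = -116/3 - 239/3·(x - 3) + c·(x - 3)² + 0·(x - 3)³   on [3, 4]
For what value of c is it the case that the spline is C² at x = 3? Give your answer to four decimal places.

p_0''(x) = 14/3 - 48·(x - 1), so p_0''(3) = -274/3. On the right, p_1''(3) = 2c, so c = -137/3.

-45.6667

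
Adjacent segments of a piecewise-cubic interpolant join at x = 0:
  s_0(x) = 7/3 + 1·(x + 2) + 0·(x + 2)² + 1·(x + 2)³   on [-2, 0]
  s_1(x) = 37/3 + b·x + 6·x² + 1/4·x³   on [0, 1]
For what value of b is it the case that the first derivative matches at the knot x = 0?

13

s_0'(x) = 1 + 0·(x + 2) + 3·(x + 2)², so s_0'(0) = 13. On the right, s_1'(0) = b, so b = 13.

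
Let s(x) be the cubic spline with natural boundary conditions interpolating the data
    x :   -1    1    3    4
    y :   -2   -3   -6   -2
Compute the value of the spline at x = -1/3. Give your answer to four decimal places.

-1.8754

With M_i denoting the second derivative at x_i, h_i = 2, 2, 1, and Δ_i = (y_(i+1) − y_i)/h_i = -1/2, -3/2, 4:
  2·M_0 + 8·M_1 + 2·M_2 = 6(Δ_1 - Δ_0) = -6
  2·M_1 + 6·M_2 + 1·M_3 = 6(Δ_2 - Δ_1) = 33
Natural end conditions: M_0 = M_3 = 0.
Solving the tridiagonal system: M_0 = 0, M_1 = -51/22, M_2 = 69/11, M_3 = 0.
On [-1, 1], s(x) = -2 + 3/11·(x + 1) + 0·(x + 1)² - 17/88·(x + 1)³.
With (x + 1) = 2/3: s(-1/3) = -557/297.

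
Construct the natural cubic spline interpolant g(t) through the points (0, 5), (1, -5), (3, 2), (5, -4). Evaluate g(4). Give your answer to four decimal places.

1.2500

Let m_i = g''(x_i). Step sizes h_i = 1, 2, 2; slopes of the chords Δ_i = (y_(i+1) - y_i)/h_i = -10, 7/2, -3.
  1·m_0 + 6·m_1 + 2·m_2 = 6(Δ_1 - Δ_0) = 81
  2·m_1 + 8·m_2 + 2·m_3 = 6(Δ_2 - Δ_1) = -39
Natural end conditions: m_0 = m_3 = 0.
Forward elimination and back-substitution give m_0 = 0, m_1 = 33/2, m_2 = -9, m_3 = 0.
On [3, 5], g(t) = 2 + 3·(t - 3) - 9/2·(t - 3)² + 3/4·(t - 3)³.
With (t - 3) = 1: g(4) = 5/4.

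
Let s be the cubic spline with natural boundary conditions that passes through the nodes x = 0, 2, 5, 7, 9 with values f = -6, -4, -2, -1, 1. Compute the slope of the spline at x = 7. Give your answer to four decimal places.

Write σ_i for s''(x_i). With h_i = 2, 3, 2, 2 and divided differences Δ_i = 1, 2/3, 1/2, 1, the continuity of s' gives the tridiagonal system
  2·σ_0 + 10·σ_1 + 3·σ_2 = 6(Δ_1 - Δ_0) = -2
  3·σ_1 + 10·σ_2 + 2·σ_3 = 6(Δ_2 - Δ_1) = -1
  2·σ_2 + 8·σ_3 + 2·σ_4 = 6(Δ_3 - Δ_2) = 3
Natural end conditions: σ_0 = σ_4 = 0.
Solving the tridiagonal system: σ_0 = 0, σ_1 = -55/344, σ_2 = -23/172, σ_3 = 281/688, σ_4 = 0.
On [7, 9], s'(x) = b_3 + 2c_3·(x - 7) + 3d_3·(x - 7)² with b_3 = Δ_3 - h_3(2σ_3 + σ_4)/6 = 751/1032, c_3 = σ_3/2 = 281/1376, d_3 = (σ_4 - σ_3)/(6h_3) = -281/8256. So s'(7) = 751/1032.

0.7277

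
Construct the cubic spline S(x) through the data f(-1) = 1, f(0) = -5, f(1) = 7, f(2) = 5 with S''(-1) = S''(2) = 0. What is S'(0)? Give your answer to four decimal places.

5.4667

Let m_i = S''(x_i). Step sizes h_i = 1, 1, 1; slopes of the chords Δ_i = (y_(i+1) - y_i)/h_i = -6, 12, -2.
  1·m_0 + 4·m_1 + 1·m_2 = 6(Δ_1 - Δ_0) = 108
  1·m_1 + 4·m_2 + 1·m_3 = 6(Δ_2 - Δ_1) = -84
Natural end conditions: m_0 = m_3 = 0.
Solving the tridiagonal system: m_0 = 0, m_1 = 172/5, m_2 = -148/5, m_3 = 0.
On [0, 1], S'(x) = b_1 + 2c_1·x + 3d_1·x² with b_1 = Δ_1 - h_1(2m_1 + m_2)/6 = 82/15, c_1 = m_1/2 = 86/5, d_1 = (m_2 - m_1)/(6h_1) = -32/3. So S'(0) = 82/15.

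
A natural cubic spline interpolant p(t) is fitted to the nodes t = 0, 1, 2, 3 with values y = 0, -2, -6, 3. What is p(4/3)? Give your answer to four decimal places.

With σ_i denoting the second derivative at x_i, h_i = 1, 1, 1, and Δ_i = (y_(i+1) − y_i)/h_i = -2, -4, 9:
  1·σ_0 + 4·σ_1 + 1·σ_2 = 6(Δ_1 - Δ_0) = -12
  1·σ_1 + 4·σ_2 + 1·σ_3 = 6(Δ_2 - Δ_1) = 78
Natural end conditions: σ_0 = σ_3 = 0.
Hence σ_0 = 0, σ_1 = -42/5, σ_2 = 108/5, σ_3 = 0.
On [1, 2], p(t) = -2 - 24/5·(t - 1) - 21/5·(t - 1)² + 5·(t - 1)³.
With (t - 1) = 1/3: p(4/3) = -524/135.

-3.8815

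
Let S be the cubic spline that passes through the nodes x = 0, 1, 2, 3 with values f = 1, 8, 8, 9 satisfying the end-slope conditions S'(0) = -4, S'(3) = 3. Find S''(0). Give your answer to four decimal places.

With M_i denoting the second derivative at x_i, h_i = 1, 1, 1, and Δ_i = (y_(i+1) − y_i)/h_i = 7, 0, 1:
  1·M_0 + 4·M_1 + 1·M_2 = 6(Δ_1 - Δ_0) = -42
  1·M_1 + 4·M_2 + 1·M_3 = 6(Δ_2 - Δ_1) = 6
Clamped end conditions give two more equations: 2h_0·M_0 + h_0·M_1 = 6(Δ_0 - S'(0)) = 66 and h_2·M_2 + 2h_2·M_3 = 6(S'(3) - Δ_2) = 12.
Hence M_0 = 134/3, M_1 = -70/3, M_2 = 20/3, M_3 = 8/3.

44.6667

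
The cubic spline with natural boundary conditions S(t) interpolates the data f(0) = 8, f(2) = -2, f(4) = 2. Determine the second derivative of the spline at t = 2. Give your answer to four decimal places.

5.2500

Let M_i = S''(x_i). Step sizes h_i = 2, 2; slopes of the chords Δ_i = (y_(i+1) - y_i)/h_i = -5, 2.
  2·M_0 + 8·M_1 + 2·M_2 = 6(Δ_1 - Δ_0) = 42
Natural end conditions: M_0 = M_2 = 0.
Solving: M_0 = 0, M_1 = 21/4, M_2 = 0.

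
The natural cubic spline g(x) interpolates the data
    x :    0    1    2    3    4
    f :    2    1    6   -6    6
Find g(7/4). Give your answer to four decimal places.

Let M_i = g''(x_i). Step sizes h_i = 1, 1, 1, 1; slopes of the chords Δ_i = (y_(i+1) - y_i)/h_i = -1, 5, -12, 12.
  1·M_0 + 4·M_1 + 1·M_2 = 6(Δ_1 - Δ_0) = 36
  1·M_1 + 4·M_2 + 1·M_3 = 6(Δ_2 - Δ_1) = -102
  1·M_2 + 4·M_3 + 1·M_4 = 6(Δ_3 - Δ_2) = 144
Natural end conditions: M_0 = M_4 = 0.
Solving the tridiagonal system: M_0 = 0, M_1 = 39/2, M_2 = -42, M_3 = 93/2, M_4 = 0.
On [1, 2], g(x) = 1 + 11/2·(x - 1) + 39/4·(x - 1)² - 41/4·(x - 1)³.
With (x - 1) = 3/4: g(7/4) = 1609/256.

6.2852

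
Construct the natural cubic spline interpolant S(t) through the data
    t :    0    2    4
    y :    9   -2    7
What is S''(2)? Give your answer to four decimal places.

7.5000

Put M_i = S'' at the i-th knot. Here h = (2, 2) and Δ = (-11/2, 9/2), so the interior equations h_(i-1)·M_(i-1) + 2(h_(i-1)+h_i)·M_i + h_i·M_(i+1) = 6(Δ_i − Δ_(i-1)) read
  2·M_0 + 8·M_1 + 2·M_2 = 6(Δ_1 - Δ_0) = 60
Natural end conditions: M_0 = M_2 = 0.
Solving: M_0 = 0, M_1 = 15/2, M_2 = 0.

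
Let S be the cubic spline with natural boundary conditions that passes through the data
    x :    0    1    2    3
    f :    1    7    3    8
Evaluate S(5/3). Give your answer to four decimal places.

Let M_i = S''(x_i). Step sizes h_i = 1, 1, 1; slopes of the chords Δ_i = (y_(i+1) - y_i)/h_i = 6, -4, 5.
  1·M_0 + 4·M_1 + 1·M_2 = 6(Δ_1 - Δ_0) = -60
  1·M_1 + 4·M_2 + 1·M_3 = 6(Δ_2 - Δ_1) = 54
Natural end conditions: M_0 = M_3 = 0.
Hence M_0 = 0, M_1 = -98/5, M_2 = 92/5, M_3 = 0.
On [1, 2], S(x) = 7 - 8/15·(x - 1) - 49/5·(x - 1)² + 19/3·(x - 1)³.
With (x - 1) = 2/3: S(5/3) = 1687/405.

4.1654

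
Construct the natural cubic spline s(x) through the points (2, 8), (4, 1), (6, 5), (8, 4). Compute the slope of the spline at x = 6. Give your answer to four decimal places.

1.5667

With M_i denoting the second derivative at x_i, h_i = 2, 2, 2, and Δ_i = (y_(i+1) − y_i)/h_i = -7/2, 2, -1/2:
  2·M_0 + 8·M_1 + 2·M_2 = 6(Δ_1 - Δ_0) = 33
  2·M_1 + 8·M_2 + 2·M_3 = 6(Δ_2 - Δ_1) = -15
Natural end conditions: M_0 = M_3 = 0.
Solving: M_0 = 0, M_1 = 49/10, M_2 = -31/10, M_3 = 0.
On [6, 8], s'(x) = b_2 + 2c_2·(x - 6) + 3d_2·(x - 6)² with b_2 = Δ_2 - h_2(2M_2 + M_3)/6 = 47/30, c_2 = M_2/2 = -31/20, d_2 = (M_3 - M_2)/(6h_2) = 31/120. So s'(6) = 47/30.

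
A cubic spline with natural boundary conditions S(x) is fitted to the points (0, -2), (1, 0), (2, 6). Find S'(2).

With σ_i denoting the second derivative at x_i, h_i = 1, 1, and Δ_i = (y_(i+1) − y_i)/h_i = 2, 6:
  1·σ_0 + 4·σ_1 + 1·σ_2 = 6(Δ_1 - Δ_0) = 24
Natural end conditions: σ_0 = σ_2 = 0.
Forward elimination and back-substitution give σ_0 = 0, σ_1 = 6, σ_2 = 0.
On [1, 2], S'(x) = b_1 + 2c_1·(x - 1) + 3d_1·(x - 1)² with b_1 = Δ_1 - h_1(2σ_1 + σ_2)/6 = 4, c_1 = σ_1/2 = 3, d_1 = (σ_2 - σ_1)/(6h_1) = -1. So S'(2) = 7.

7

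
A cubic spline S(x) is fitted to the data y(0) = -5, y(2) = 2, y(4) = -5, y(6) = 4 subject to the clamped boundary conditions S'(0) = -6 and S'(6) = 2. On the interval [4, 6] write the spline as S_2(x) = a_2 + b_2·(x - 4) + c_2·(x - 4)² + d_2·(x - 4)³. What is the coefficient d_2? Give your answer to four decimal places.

Let M_i = S''(x_i). Step sizes h_i = 2, 2, 2; slopes of the chords Δ_i = (y_(i+1) - y_i)/h_i = 7/2, -7/2, 9/2.
  2·M_0 + 8·M_1 + 2·M_2 = 6(Δ_1 - Δ_0) = -42
  2·M_1 + 8·M_2 + 2·M_3 = 6(Δ_2 - Δ_1) = 48
Clamped end conditions give two more equations: 2h_0·M_0 + h_0·M_1 = 6(Δ_0 - S'(0)) = 57 and h_2·M_2 + 2h_2·M_3 = 6(S'(6) - Δ_2) = -15.
Solving the tridiagonal system: M_0 = 629/30, M_1 = -403/30, M_2 = 353/30, M_3 = -289/30.
On [4, 6], with S_2(x) = a_2 + b_2·(x - 4) + c_2·(x - 4)² + d_2·(x - 4)³: c_2 = M_2/2 = 353/60, d_2 = (M_3 - M_2)/(6h_2) = -107/60, b_2 = Δ_2 - h_2(2M_2 + M_3)/6 = -2/15.

-1.7833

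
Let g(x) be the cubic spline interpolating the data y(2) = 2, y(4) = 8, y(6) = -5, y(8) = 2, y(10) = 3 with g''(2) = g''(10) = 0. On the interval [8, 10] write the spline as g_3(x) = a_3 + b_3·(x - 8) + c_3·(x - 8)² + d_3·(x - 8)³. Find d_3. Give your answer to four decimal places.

Let m_i = g''(x_i). Step sizes h_i = 2, 2, 2, 2; slopes of the chords Δ_i = (y_(i+1) - y_i)/h_i = 3, -13/2, 7/2, 1/2.
  2·m_0 + 8·m_1 + 2·m_2 = 6(Δ_1 - Δ_0) = -57
  2·m_1 + 8·m_2 + 2·m_3 = 6(Δ_2 - Δ_1) = 60
  2·m_2 + 8·m_3 + 2·m_4 = 6(Δ_3 - Δ_2) = -18
Natural end conditions: m_0 = m_4 = 0.
Solving: m_0 = 0, m_1 = -159/16, m_2 = 45/4, m_3 = -81/16, m_4 = 0.
On [8, 10], with g_3(x) = a_3 + b_3·(x - 8) + c_3·(x - 8)² + d_3·(x - 8)³: c_3 = m_3/2 = -81/32, d_3 = (m_4 - m_3)/(6h_3) = 27/64, b_3 = Δ_3 - h_3(2m_3 + m_4)/6 = 31/8.

0.4219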